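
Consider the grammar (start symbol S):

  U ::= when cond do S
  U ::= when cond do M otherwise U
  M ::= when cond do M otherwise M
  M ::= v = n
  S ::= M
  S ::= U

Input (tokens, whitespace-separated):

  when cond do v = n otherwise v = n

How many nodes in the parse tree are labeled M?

[S [M when cond do [M v = n] otherwise [M v = n]]]

3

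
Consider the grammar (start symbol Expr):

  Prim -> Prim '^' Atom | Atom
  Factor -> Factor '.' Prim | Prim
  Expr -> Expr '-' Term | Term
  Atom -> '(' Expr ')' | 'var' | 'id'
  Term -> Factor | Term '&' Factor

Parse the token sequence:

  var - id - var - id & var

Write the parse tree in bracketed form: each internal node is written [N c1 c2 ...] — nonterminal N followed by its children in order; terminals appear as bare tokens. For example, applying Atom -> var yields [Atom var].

[Expr [Expr [Expr [Expr [Term [Factor [Prim [Atom var]]]]] - [Term [Factor [Prim [Atom id]]]]] - [Term [Factor [Prim [Atom var]]]]] - [Term [Term [Factor [Prim [Atom id]]]] & [Factor [Prim [Atom var]]]]]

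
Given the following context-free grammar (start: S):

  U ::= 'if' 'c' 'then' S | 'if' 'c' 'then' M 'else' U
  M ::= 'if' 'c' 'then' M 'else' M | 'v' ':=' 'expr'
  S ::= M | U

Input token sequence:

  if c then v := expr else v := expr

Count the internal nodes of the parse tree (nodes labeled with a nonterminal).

4

[S [M if c then [M v := expr] else [M v := expr]]]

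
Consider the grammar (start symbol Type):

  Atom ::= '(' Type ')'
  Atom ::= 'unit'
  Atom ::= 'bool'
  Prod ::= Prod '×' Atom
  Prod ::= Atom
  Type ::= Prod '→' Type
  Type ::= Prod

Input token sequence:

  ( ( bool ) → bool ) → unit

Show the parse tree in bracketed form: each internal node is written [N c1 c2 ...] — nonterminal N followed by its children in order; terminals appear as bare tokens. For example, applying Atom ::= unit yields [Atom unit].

[Type [Prod [Atom ( [Type [Prod [Atom ( [Type [Prod [Atom bool]]] )]] → [Type [Prod [Atom bool]]]] )]] → [Type [Prod [Atom unit]]]]

Type
Prod → Type
Atom → Type
( Type ) → Type
( Prod → Type ) → Type
( Atom → Type ) → Type
( ( Type ) → Type ) → Type
( ( Prod ) → Type ) → Type
( ( Atom ) → Type ) → Type
( ( bool ) → Type ) → Type
( ( bool ) → Prod ) → Type
( ( bool ) → Atom ) → Type
( ( bool ) → bool ) → Type
( ( bool ) → bool ) → Prod
( ( bool ) → bool ) → Atom
( ( bool ) → bool ) → unit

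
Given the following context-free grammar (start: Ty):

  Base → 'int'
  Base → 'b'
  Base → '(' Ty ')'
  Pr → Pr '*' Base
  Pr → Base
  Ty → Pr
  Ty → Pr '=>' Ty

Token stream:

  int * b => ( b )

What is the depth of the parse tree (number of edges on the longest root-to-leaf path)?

[Ty [Pr [Pr [Base int]] * [Base b]] => [Ty [Pr [Base ( [Ty [Pr [Base b]]] )]]]]

7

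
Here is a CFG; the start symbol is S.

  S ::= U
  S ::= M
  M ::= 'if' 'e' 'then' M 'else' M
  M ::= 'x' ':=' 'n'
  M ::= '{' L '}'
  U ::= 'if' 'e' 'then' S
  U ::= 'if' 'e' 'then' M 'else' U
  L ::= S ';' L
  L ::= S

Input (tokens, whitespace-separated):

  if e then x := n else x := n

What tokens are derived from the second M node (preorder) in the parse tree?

x := n

[S [M if e then [M x := n] else [M x := n]]]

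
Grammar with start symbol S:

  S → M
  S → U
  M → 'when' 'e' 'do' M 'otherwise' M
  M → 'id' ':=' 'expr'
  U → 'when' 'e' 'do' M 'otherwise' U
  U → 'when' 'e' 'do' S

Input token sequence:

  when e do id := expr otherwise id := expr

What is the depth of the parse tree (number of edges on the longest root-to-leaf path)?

3

[S [M when e do [M id := expr] otherwise [M id := expr]]]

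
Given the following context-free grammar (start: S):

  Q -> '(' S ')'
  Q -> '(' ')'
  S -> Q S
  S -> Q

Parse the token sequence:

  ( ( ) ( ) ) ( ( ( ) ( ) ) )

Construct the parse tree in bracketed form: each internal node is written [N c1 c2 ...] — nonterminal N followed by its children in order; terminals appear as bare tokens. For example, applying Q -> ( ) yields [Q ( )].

[S [Q ( [S [Q ( )] [S [Q ( )]]] )] [S [Q ( [S [Q ( [S [Q ( )] [S [Q ( )]]] )]] )]]]

S
Q S
( S ) S
( Q S ) S
( ( ) S ) S
( ( ) Q ) S
( ( ) ( ) ) S
( ( ) ( ) ) Q
( ( ) ( ) ) ( S )
( ( ) ( ) ) ( Q )
( ( ) ( ) ) ( ( S ) )
( ( ) ( ) ) ( ( Q S ) )
( ( ) ( ) ) ( ( ( ) S ) )
( ( ) ( ) ) ( ( ( ) Q ) )
( ( ) ( ) ) ( ( ( ) ( ) ) )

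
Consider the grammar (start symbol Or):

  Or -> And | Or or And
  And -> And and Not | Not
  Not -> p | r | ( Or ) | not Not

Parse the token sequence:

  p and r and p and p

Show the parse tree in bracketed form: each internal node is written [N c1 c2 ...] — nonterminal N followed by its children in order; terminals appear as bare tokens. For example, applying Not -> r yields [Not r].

[Or [And [And [And [And [Not p]] and [Not r]] and [Not p]] and [Not p]]]

Or
And
And and Not
And and Not and Not
And and Not and Not and Not
Not and Not and Not and Not
p and Not and Not and Not
p and r and Not and Not
p and r and p and Not
p and r and p and p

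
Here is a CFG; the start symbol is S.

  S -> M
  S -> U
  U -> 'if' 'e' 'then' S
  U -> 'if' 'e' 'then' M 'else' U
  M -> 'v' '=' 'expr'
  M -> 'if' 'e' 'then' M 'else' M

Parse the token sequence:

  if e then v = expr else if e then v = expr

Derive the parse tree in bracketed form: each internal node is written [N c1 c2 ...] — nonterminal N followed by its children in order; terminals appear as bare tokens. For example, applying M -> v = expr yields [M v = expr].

[S [U if e then [M v = expr] else [U if e then [S [M v = expr]]]]]

S
U
if e then M else U
if e then v = expr else U
if e then v = expr else if e then S
if e then v = expr else if e then M
if e then v = expr else if e then v = expr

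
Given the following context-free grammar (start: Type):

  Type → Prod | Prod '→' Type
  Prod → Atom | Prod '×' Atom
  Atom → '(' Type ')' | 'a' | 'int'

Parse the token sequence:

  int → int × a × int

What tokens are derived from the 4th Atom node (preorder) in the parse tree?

int

[Type [Prod [Atom int]] → [Type [Prod [Prod [Prod [Atom int]] × [Atom a]] × [Atom int]]]]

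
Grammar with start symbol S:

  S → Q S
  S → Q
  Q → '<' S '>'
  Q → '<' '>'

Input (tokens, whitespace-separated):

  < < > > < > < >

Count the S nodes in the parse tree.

[S [Q < [S [Q < >]] >] [S [Q < >] [S [Q < >]]]]

4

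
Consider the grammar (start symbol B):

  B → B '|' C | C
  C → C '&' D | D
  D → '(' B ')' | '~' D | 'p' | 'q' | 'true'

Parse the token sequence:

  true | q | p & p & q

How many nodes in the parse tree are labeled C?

5

[B [B [B [C [D true]]] | [C [D q]]] | [C [C [C [D p]] & [D p]] & [D q]]]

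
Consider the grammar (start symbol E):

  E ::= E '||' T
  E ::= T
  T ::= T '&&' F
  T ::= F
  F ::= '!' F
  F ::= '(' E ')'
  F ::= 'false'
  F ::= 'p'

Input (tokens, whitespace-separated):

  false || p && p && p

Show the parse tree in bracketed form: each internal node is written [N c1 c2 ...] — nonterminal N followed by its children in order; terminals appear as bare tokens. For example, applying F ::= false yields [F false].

E
E || T
T || T
F || T
false || T
false || T && F
false || T && F && F
false || F && F && F
false || p && F && F
false || p && p && F
false || p && p && p

[E [E [T [F false]]] || [T [T [T [F p]] && [F p]] && [F p]]]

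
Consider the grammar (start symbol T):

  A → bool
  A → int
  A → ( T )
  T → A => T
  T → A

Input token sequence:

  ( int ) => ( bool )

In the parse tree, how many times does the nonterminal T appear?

[T [A ( [T [A int]] )] => [T [A ( [T [A bool]] )]]]

4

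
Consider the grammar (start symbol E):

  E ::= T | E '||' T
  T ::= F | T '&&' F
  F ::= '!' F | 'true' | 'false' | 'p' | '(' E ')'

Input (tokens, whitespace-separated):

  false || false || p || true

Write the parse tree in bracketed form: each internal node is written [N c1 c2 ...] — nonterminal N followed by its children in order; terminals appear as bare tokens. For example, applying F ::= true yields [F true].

[E [E [E [E [T [F false]]] || [T [F false]]] || [T [F p]]] || [T [F true]]]

E
E || T
E || T || T
E || T || T || T
T || T || T || T
F || T || T || T
false || T || T || T
false || F || T || T
false || false || T || T
false || false || F || T
false || false || p || T
false || false || p || F
false || false || p || true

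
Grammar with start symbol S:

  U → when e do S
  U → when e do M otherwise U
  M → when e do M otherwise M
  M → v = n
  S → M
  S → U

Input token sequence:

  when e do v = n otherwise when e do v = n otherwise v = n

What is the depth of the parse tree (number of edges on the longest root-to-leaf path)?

[S [M when e do [M v = n] otherwise [M when e do [M v = n] otherwise [M v = n]]]]

4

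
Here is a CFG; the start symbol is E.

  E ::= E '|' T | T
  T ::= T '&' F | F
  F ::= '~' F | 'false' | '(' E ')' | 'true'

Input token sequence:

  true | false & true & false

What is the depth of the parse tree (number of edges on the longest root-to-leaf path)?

[E [E [T [F true]]] | [T [T [T [F false]] & [F true]] & [F false]]]

5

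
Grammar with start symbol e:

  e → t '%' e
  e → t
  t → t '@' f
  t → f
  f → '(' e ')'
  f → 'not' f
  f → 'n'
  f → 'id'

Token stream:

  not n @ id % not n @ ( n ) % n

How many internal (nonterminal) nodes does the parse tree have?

[e [t [t [f not [f n]]] @ [f id]] % [e [t [t [f not [f n]]] @ [f ( [e [t [f n]]] )]] % [e [t [f n]]]]]

18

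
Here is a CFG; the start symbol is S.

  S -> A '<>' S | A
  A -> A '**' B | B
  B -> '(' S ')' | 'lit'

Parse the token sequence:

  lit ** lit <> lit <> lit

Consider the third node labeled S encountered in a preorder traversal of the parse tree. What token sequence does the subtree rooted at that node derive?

[S [A [A [B lit]] ** [B lit]] <> [S [A [B lit]] <> [S [A [B lit]]]]]

lit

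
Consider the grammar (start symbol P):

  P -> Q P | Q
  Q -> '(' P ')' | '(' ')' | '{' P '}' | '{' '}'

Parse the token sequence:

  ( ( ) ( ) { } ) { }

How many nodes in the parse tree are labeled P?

5

[P [Q ( [P [Q ( )] [P [Q ( )] [P [Q { }]]]] )] [P [Q { }]]]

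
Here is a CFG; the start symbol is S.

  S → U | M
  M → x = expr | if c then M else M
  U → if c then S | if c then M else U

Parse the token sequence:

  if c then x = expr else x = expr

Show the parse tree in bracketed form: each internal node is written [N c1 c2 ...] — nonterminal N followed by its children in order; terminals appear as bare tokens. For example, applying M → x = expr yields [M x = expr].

[S [M if c then [M x = expr] else [M x = expr]]]

S
M
if c then M else M
if c then x = expr else M
if c then x = expr else x = expr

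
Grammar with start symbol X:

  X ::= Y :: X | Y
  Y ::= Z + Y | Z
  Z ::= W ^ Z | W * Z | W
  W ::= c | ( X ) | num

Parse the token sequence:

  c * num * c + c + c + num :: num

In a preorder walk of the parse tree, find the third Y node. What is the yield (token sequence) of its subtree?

c + num

[X [Y [Z [W c] * [Z [W num] * [Z [W c]]]] + [Y [Z [W c]] + [Y [Z [W c]] + [Y [Z [W num]]]]]] :: [X [Y [Z [W num]]]]]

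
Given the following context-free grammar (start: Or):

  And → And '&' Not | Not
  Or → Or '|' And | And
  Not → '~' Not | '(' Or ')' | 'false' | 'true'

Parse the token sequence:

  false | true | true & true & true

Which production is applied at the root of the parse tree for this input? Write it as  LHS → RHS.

Or → Or '|' And

[Or [Or [Or [And [Not false]]] | [And [Not true]]] | [And [And [And [Not true]] & [Not true]] & [Not true]]]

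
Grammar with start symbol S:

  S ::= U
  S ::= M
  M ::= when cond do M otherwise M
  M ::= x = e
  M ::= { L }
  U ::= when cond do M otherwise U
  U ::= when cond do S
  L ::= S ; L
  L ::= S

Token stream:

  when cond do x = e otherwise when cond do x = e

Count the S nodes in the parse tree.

[S [U when cond do [M x = e] otherwise [U when cond do [S [M x = e]]]]]

2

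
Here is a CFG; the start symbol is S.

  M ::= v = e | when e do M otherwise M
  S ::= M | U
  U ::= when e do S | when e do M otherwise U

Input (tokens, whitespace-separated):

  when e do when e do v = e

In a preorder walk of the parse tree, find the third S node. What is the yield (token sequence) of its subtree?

v = e

[S [U when e do [S [U when e do [S [M v = e]]]]]]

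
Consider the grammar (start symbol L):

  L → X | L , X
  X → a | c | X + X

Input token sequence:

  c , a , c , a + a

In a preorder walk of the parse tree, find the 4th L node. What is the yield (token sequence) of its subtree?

c

[L [L [L [L [X c]] , [X a]] , [X c]] , [X [X a] + [X a]]]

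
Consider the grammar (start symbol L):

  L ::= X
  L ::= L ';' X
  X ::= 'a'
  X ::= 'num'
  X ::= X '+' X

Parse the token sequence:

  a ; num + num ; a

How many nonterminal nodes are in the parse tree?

8

[L [L [L [X a]] ; [X [X num] + [X num]]] ; [X a]]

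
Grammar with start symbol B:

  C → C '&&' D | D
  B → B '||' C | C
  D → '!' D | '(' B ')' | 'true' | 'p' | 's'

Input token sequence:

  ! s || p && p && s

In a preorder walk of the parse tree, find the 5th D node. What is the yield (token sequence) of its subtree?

[B [B [C [D ! [D s]]]] || [C [C [C [D p]] && [D p]] && [D s]]]

s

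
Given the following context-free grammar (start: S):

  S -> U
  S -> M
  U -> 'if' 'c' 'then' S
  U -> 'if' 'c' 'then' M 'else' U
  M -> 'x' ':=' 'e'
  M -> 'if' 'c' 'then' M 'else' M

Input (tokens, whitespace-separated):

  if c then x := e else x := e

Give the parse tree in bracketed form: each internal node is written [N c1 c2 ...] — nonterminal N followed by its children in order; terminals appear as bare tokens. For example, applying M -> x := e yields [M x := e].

[S [M if c then [M x := e] else [M x := e]]]

S
M
if c then M else M
if c then x := e else M
if c then x := e else x := e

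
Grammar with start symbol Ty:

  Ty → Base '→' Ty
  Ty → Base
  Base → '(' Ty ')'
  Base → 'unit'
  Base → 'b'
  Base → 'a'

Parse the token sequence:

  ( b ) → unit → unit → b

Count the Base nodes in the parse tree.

[Ty [Base ( [Ty [Base b]] )] → [Ty [Base unit] → [Ty [Base unit] → [Ty [Base b]]]]]

5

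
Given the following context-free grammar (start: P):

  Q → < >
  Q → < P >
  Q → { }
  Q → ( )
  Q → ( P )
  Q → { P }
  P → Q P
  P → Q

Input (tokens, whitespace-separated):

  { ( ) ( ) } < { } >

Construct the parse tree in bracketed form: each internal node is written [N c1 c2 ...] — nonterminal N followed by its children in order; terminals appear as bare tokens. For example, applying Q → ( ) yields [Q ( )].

P
Q P
{ P } P
{ Q P } P
{ ( ) P } P
{ ( ) Q } P
{ ( ) ( ) } P
{ ( ) ( ) } Q
{ ( ) ( ) } < P >
{ ( ) ( ) } < Q >
{ ( ) ( ) } < { } >

[P [Q { [P [Q ( )] [P [Q ( )]]] }] [P [Q < [P [Q { }]] >]]]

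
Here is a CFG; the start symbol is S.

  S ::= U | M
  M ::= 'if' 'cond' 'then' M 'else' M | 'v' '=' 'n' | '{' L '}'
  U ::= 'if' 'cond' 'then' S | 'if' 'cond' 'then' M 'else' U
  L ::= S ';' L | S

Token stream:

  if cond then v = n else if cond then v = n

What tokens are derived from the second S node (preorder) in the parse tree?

[S [U if cond then [M v = n] else [U if cond then [S [M v = n]]]]]

v = n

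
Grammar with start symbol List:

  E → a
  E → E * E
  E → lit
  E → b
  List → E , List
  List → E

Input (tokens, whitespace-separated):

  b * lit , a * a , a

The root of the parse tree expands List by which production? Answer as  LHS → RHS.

[List [E [E b] * [E lit]] , [List [E [E a] * [E a]] , [List [E a]]]]

List → E , List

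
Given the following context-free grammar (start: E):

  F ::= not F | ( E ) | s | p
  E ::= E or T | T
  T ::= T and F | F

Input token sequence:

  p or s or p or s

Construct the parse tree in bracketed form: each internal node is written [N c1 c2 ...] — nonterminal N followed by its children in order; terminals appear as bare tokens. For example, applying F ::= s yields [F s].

[E [E [E [E [T [F p]]] or [T [F s]]] or [T [F p]]] or [T [F s]]]

E
E or T
E or T or T
E or T or T or T
T or T or T or T
F or T or T or T
p or T or T or T
p or F or T or T
p or s or T or T
p or s or F or T
p or s or p or T
p or s or p or F
p or s or p or s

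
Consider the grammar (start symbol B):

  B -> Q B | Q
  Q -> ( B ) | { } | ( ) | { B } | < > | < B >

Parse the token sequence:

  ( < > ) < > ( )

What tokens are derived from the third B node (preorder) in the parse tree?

< > ( )

[B [Q ( [B [Q < >]] )] [B [Q < >] [B [Q ( )]]]]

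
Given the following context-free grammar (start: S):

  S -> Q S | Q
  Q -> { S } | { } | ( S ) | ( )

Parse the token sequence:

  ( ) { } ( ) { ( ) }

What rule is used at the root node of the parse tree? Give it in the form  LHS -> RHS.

S -> Q S

[S [Q ( )] [S [Q { }] [S [Q ( )] [S [Q { [S [Q ( )]] }]]]]]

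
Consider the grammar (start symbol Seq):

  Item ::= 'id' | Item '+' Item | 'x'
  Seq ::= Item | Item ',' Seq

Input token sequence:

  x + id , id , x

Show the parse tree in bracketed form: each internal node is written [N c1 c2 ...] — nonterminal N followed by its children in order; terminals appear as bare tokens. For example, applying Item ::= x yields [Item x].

Seq
Item , Seq
Item + Item , Seq
x + Item , Seq
x + id , Seq
x + id , Item , Seq
x + id , id , Seq
x + id , id , Item
x + id , id , x

[Seq [Item [Item x] + [Item id]] , [Seq [Item id] , [Seq [Item x]]]]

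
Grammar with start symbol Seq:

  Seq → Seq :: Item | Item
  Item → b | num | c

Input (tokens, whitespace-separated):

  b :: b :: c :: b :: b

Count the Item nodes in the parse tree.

5

[Seq [Seq [Seq [Seq [Seq [Item b]] :: [Item b]] :: [Item c]] :: [Item b]] :: [Item b]]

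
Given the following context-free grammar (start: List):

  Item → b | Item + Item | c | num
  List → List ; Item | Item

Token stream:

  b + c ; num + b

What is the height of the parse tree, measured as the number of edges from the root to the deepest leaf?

4

[List [List [Item [Item b] + [Item c]]] ; [Item [Item num] + [Item b]]]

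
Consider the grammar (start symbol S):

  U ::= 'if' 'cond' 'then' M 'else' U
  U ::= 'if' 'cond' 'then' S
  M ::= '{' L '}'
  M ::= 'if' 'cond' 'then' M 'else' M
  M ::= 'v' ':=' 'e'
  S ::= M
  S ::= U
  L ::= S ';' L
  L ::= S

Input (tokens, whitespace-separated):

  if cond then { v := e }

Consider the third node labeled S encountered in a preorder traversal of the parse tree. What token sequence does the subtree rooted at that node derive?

v := e

[S [U if cond then [S [M { [L [S [M v := e]]] }]]]]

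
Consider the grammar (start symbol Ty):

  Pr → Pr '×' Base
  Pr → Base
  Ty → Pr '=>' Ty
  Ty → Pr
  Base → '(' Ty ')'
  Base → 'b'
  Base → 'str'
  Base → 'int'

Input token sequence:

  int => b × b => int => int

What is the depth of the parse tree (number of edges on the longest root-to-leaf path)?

6

[Ty [Pr [Base int]] => [Ty [Pr [Pr [Base b]] × [Base b]] => [Ty [Pr [Base int]] => [Ty [Pr [Base int]]]]]]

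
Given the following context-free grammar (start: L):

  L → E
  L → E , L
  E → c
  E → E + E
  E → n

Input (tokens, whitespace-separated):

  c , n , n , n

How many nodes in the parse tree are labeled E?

[L [E c] , [L [E n] , [L [E n] , [L [E n]]]]]

4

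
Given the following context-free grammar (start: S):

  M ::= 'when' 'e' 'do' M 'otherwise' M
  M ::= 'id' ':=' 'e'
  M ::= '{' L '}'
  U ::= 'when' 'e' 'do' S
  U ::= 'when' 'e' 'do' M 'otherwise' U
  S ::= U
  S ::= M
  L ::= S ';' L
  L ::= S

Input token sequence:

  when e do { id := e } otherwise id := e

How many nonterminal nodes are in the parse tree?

7

[S [M when e do [M { [L [S [M id := e]]] }] otherwise [M id := e]]]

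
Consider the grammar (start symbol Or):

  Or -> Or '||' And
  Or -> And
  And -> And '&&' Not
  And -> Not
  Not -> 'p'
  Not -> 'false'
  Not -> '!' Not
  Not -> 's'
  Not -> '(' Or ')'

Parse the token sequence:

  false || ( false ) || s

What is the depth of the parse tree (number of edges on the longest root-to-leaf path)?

7

[Or [Or [Or [And [Not false]]] || [And [Not ( [Or [And [Not false]]] )]]] || [And [Not s]]]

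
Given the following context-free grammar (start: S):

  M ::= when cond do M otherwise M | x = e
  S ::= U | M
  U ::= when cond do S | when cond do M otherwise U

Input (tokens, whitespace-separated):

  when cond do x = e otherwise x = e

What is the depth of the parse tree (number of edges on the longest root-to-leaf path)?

3

[S [M when cond do [M x = e] otherwise [M x = e]]]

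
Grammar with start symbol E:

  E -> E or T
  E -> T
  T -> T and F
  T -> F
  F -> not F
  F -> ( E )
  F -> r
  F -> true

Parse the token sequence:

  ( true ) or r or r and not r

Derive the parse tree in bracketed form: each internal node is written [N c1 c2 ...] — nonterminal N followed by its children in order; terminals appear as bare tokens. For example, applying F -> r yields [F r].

E
E or T
E or T or T
T or T or T
F or T or T
( E ) or T or T
( T ) or T or T
( F ) or T or T
( true ) or T or T
( true ) or F or T
( true ) or r or T
( true ) or r or T and F
( true ) or r or F and F
( true ) or r or r and F
( true ) or r or r and not F
( true ) or r or r and not r

[E [E [E [T [F ( [E [T [F true]]] )]]] or [T [F r]]] or [T [T [F r]] and [F not [F r]]]]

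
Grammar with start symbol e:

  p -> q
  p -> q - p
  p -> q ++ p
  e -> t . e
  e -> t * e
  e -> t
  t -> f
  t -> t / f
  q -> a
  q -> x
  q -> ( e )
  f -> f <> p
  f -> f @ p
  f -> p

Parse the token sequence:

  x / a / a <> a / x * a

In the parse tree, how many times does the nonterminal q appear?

6

[e [t [t [t [t [f [p [q x]]]] / [f [p [q a]]]] / [f [f [p [q a]]] <> [p [q a]]]] / [f [p [q x]]]] * [e [t [f [p [q a]]]]]]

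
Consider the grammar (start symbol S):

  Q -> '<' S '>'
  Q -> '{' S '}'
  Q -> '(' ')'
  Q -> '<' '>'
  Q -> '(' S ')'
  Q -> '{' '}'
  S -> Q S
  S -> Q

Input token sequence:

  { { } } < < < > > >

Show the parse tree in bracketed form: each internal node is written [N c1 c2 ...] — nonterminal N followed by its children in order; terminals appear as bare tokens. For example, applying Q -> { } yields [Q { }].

S
Q S
{ S } S
{ Q } S
{ { } } S
{ { } } Q
{ { } } < S >
{ { } } < Q >
{ { } } < < S > >
{ { } } < < Q > >
{ { } } < < < > > >

[S [Q { [S [Q { }]] }] [S [Q < [S [Q < [S [Q < >]] >]] >]]]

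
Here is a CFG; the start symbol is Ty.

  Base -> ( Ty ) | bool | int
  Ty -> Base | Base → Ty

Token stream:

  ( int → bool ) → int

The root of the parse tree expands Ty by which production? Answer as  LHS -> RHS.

[Ty [Base ( [Ty [Base int] → [Ty [Base bool]]] )] → [Ty [Base int]]]

Ty -> Base → Ty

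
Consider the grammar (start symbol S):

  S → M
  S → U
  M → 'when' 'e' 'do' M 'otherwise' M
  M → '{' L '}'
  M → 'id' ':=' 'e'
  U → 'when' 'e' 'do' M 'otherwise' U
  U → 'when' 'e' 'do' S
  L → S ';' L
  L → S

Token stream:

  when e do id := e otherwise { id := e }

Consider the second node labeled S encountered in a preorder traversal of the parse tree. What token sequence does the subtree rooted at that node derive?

id := e

[S [M when e do [M id := e] otherwise [M { [L [S [M id := e]]] }]]]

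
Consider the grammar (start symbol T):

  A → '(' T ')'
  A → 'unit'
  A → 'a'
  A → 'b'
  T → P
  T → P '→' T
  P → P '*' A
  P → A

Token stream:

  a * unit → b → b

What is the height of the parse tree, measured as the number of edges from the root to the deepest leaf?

[T [P [P [A a]] * [A unit]] → [T [P [A b]] → [T [P [A b]]]]]

5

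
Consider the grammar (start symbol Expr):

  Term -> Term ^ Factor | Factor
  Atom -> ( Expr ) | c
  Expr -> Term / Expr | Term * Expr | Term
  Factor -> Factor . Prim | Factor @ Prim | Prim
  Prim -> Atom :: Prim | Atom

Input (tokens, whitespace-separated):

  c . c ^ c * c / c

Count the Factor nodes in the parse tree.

[Expr [Term [Term [Factor [Factor [Prim [Atom c]]] . [Prim [Atom c]]]] ^ [Factor [Prim [Atom c]]]] * [Expr [Term [Factor [Prim [Atom c]]]] / [Expr [Term [Factor [Prim [Atom c]]]]]]]

5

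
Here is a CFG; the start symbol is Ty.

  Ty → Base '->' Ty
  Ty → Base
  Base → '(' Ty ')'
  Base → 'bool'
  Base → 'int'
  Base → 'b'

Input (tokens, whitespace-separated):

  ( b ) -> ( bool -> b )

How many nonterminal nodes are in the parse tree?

[Ty [Base ( [Ty [Base b]] )] -> [Ty [Base ( [Ty [Base bool] -> [Ty [Base b]]] )]]]

10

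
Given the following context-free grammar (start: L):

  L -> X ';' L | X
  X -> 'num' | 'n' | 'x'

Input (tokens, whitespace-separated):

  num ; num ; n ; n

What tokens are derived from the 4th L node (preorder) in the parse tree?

[L [X num] ; [L [X num] ; [L [X n] ; [L [X n]]]]]

n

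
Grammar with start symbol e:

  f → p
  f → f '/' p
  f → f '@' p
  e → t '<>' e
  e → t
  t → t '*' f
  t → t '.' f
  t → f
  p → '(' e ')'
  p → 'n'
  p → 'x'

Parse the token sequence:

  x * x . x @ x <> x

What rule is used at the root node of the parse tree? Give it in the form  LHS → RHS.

e → t '<>' e

[e [t [t [t [f [p x]]] * [f [p x]]] . [f [f [p x]] @ [p x]]] <> [e [t [f [p x]]]]]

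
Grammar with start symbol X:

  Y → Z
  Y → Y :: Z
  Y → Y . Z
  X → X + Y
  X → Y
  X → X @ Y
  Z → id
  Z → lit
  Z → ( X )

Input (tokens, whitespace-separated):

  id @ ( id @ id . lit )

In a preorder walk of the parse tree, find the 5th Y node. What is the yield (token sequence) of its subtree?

[X [X [Y [Z id]]] @ [Y [Z ( [X [X [Y [Z id]]] @ [Y [Y [Z id]] . [Z lit]]] )]]]

id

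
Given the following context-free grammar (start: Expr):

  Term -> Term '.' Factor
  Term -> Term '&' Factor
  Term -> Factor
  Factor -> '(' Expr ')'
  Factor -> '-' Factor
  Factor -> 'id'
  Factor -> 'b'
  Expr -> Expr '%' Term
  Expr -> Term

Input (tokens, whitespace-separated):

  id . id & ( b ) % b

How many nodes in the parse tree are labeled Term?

5

[Expr [Expr [Term [Term [Term [Factor id]] . [Factor id]] & [Factor ( [Expr [Term [Factor b]]] )]]] % [Term [Factor b]]]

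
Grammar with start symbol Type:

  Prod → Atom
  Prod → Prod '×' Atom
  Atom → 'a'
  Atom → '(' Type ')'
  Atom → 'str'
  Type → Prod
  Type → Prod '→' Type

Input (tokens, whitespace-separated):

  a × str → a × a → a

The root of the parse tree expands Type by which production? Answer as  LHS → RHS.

Type → Prod '→' Type

[Type [Prod [Prod [Atom a]] × [Atom str]] → [Type [Prod [Prod [Atom a]] × [Atom a]] → [Type [Prod [Atom a]]]]]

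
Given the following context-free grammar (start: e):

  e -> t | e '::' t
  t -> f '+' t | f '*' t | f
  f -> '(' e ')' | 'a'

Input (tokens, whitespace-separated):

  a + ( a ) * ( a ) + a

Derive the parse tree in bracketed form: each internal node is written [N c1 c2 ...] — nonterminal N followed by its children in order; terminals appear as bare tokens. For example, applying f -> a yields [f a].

e
t
f + t
a + t
a + f * t
a + ( e ) * t
a + ( t ) * t
a + ( f ) * t
a + ( a ) * t
a + ( a ) * f + t
a + ( a ) * ( e ) + t
a + ( a ) * ( t ) + t
a + ( a ) * ( f ) + t
a + ( a ) * ( a ) + t
a + ( a ) * ( a ) + f
a + ( a ) * ( a ) + a

[e [t [f a] + [t [f ( [e [t [f a]]] )] * [t [f ( [e [t [f a]]] )] + [t [f a]]]]]]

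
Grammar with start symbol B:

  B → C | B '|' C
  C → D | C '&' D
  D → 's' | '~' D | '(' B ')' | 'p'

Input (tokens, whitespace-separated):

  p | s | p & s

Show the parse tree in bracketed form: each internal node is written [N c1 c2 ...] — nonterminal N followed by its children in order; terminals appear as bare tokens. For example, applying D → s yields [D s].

[B [B [B [C [D p]]] | [C [D s]]] | [C [C [D p]] & [D s]]]

B
B | C
B | C | C
C | C | C
D | C | C
p | C | C
p | D | C
p | s | C
p | s | C & D
p | s | D & D
p | s | p & D
p | s | p & s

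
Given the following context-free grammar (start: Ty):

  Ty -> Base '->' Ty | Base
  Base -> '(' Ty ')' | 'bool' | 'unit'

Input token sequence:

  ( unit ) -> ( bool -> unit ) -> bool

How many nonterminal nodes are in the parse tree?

12

[Ty [Base ( [Ty [Base unit]] )] -> [Ty [Base ( [Ty [Base bool] -> [Ty [Base unit]]] )] -> [Ty [Base bool]]]]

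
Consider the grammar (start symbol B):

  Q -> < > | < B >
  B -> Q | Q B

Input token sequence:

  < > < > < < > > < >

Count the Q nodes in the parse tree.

[B [Q < >] [B [Q < >] [B [Q < [B [Q < >]] >] [B [Q < >]]]]]

5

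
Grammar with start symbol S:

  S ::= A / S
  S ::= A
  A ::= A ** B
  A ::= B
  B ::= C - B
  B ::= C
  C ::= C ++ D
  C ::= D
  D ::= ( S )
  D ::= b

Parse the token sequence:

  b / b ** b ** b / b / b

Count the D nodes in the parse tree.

6

[S [A [B [C [D b]]]] / [S [A [A [A [B [C [D b]]]] ** [B [C [D b]]]] ** [B [C [D b]]]] / [S [A [B [C [D b]]]] / [S [A [B [C [D b]]]]]]]]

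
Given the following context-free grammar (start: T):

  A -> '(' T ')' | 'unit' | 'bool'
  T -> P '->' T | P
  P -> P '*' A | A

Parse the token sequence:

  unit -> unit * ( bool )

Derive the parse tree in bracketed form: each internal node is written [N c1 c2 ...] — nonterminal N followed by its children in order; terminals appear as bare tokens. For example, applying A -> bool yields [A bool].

[T [P [A unit]] -> [T [P [P [A unit]] * [A ( [T [P [A bool]]] )]]]]

T
P -> T
A -> T
unit -> T
unit -> P
unit -> P * A
unit -> A * A
unit -> unit * A
unit -> unit * ( T )
unit -> unit * ( P )
unit -> unit * ( A )
unit -> unit * ( bool )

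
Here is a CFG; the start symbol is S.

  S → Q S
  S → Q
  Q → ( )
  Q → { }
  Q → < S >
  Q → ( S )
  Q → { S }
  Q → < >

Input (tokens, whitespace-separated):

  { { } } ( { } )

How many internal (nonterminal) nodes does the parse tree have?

8

[S [Q { [S [Q { }]] }] [S [Q ( [S [Q { }]] )]]]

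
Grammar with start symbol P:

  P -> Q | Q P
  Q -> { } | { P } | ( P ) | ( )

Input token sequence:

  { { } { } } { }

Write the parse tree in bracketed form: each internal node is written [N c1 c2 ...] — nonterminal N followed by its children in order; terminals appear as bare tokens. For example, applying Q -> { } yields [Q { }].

[P [Q { [P [Q { }] [P [Q { }]]] }] [P [Q { }]]]

P
Q P
{ P } P
{ Q P } P
{ { } P } P
{ { } Q } P
{ { } { } } P
{ { } { } } Q
{ { } { } } { }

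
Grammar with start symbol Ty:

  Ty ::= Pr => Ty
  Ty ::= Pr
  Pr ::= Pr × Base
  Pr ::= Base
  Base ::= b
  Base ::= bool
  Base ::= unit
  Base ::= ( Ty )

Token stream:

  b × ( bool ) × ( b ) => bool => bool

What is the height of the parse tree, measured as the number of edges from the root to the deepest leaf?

[Ty [Pr [Pr [Pr [Base b]] × [Base ( [Ty [Pr [Base bool]]] )]] × [Base ( [Ty [Pr [Base b]]] )]] => [Ty [Pr [Base bool]] => [Ty [Pr [Base bool]]]]]

7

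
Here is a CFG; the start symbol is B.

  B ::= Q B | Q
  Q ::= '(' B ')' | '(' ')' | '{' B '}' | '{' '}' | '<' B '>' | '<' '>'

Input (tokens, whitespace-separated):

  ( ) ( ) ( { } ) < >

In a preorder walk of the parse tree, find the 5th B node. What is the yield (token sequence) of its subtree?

< >

[B [Q ( )] [B [Q ( )] [B [Q ( [B [Q { }]] )] [B [Q < >]]]]]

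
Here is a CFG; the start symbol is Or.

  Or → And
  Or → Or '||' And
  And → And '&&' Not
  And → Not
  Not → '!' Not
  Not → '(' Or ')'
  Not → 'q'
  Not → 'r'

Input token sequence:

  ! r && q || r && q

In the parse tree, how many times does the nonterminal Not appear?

[Or [Or [And [And [Not ! [Not r]]] && [Not q]]] || [And [And [Not r]] && [Not q]]]

5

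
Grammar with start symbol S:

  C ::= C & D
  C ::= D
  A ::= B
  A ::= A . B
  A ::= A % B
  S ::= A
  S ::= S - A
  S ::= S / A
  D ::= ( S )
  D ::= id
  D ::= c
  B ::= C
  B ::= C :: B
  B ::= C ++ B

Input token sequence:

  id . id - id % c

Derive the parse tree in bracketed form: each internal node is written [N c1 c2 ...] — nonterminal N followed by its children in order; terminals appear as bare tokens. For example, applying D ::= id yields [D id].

[S [S [A [A [B [C [D id]]]] . [B [C [D id]]]]] - [A [A [B [C [D id]]]] % [B [C [D c]]]]]

S
S - A
A - A
A . B - A
B . B - A
C . B - A
D . B - A
id . B - A
id . C - A
id . D - A
id . id - A
id . id - A % B
id . id - B % B
id . id - C % B
id . id - D % B
id . id - id % B
id . id - id % C
id . id - id % D
id . id - id % c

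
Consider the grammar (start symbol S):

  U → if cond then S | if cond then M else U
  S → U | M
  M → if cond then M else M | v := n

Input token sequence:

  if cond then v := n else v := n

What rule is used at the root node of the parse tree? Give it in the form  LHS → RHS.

[S [M if cond then [M v := n] else [M v := n]]]

S → M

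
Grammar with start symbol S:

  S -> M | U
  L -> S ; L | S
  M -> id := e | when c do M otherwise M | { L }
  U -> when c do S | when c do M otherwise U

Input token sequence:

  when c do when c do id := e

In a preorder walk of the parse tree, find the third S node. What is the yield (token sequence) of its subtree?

[S [U when c do [S [U when c do [S [M id := e]]]]]]

id := e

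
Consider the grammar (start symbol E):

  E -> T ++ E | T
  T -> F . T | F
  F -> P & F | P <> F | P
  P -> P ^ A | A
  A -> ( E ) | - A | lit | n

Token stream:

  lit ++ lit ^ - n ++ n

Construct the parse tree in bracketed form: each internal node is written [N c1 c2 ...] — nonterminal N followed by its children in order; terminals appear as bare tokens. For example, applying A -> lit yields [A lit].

E
T ++ E
F ++ E
P ++ E
A ++ E
lit ++ E
lit ++ T ++ E
lit ++ F ++ E
lit ++ P ++ E
lit ++ P ^ A ++ E
lit ++ A ^ A ++ E
lit ++ lit ^ A ++ E
lit ++ lit ^ - A ++ E
lit ++ lit ^ - n ++ E
lit ++ lit ^ - n ++ T
lit ++ lit ^ - n ++ F
lit ++ lit ^ - n ++ P
lit ++ lit ^ - n ++ A
lit ++ lit ^ - n ++ n

[E [T [F [P [A lit]]]] ++ [E [T [F [P [P [A lit]] ^ [A - [A n]]]]] ++ [E [T [F [P [A n]]]]]]]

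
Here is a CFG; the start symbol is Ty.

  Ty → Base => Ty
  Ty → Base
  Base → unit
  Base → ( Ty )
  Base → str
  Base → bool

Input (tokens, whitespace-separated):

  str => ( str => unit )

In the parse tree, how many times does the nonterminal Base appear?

4

[Ty [Base str] => [Ty [Base ( [Ty [Base str] => [Ty [Base unit]]] )]]]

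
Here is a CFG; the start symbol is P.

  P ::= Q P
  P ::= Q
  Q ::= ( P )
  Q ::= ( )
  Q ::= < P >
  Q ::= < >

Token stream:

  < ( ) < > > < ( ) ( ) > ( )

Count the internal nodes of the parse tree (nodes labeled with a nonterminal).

[P [Q < [P [Q ( )] [P [Q < >]]] >] [P [Q < [P [Q ( )] [P [Q ( )]]] >] [P [Q ( )]]]]

14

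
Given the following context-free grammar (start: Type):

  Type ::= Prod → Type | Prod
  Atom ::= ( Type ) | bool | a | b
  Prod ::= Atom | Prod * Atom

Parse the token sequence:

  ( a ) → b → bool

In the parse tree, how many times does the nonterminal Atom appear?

4

[Type [Prod [Atom ( [Type [Prod [Atom a]]] )]] → [Type [Prod [Atom b]] → [Type [Prod [Atom bool]]]]]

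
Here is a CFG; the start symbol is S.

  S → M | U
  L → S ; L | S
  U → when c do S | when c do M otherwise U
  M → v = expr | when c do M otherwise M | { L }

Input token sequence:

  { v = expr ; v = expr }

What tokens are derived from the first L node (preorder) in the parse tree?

v = expr ; v = expr

[S [M { [L [S [M v = expr]] ; [L [S [M v = expr]]]] }]]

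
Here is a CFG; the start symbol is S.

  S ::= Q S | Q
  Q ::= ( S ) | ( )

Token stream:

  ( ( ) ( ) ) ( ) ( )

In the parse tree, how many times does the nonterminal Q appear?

5

[S [Q ( [S [Q ( )] [S [Q ( )]]] )] [S [Q ( )] [S [Q ( )]]]]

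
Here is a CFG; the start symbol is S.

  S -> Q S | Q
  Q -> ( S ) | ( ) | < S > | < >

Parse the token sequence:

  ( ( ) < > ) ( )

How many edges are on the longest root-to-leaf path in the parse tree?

5

[S [Q ( [S [Q ( )] [S [Q < >]]] )] [S [Q ( )]]]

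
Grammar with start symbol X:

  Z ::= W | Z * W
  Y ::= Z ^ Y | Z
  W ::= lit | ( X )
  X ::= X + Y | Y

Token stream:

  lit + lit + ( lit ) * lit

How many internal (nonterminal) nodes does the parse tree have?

[X [X [X [Y [Z [W lit]]]] + [Y [Z [W lit]]]] + [Y [Z [Z [W ( [X [Y [Z [W lit]]]] )]] * [W lit]]]]

18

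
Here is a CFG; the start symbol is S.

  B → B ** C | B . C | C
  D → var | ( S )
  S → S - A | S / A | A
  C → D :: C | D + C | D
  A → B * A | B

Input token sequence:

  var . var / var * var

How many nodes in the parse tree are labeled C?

4

[S [S [A [B [B [C [D var]]] . [C [D var]]]]] / [A [B [C [D var]]] * [A [B [C [D var]]]]]]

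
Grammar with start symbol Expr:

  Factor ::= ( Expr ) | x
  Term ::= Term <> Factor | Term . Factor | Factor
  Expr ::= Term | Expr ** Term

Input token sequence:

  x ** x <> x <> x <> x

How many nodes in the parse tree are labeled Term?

[Expr [Expr [Term [Factor x]]] ** [Term [Term [Term [Term [Factor x]] <> [Factor x]] <> [Factor x]] <> [Factor x]]]

5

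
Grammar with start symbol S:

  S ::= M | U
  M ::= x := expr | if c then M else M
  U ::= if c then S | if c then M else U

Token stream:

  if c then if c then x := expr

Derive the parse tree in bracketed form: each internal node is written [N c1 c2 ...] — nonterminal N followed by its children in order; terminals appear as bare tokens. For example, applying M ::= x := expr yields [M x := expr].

S
U
if c then S
if c then U
if c then if c then S
if c then if c then M
if c then if c then x := expr

[S [U if c then [S [U if c then [S [M x := expr]]]]]]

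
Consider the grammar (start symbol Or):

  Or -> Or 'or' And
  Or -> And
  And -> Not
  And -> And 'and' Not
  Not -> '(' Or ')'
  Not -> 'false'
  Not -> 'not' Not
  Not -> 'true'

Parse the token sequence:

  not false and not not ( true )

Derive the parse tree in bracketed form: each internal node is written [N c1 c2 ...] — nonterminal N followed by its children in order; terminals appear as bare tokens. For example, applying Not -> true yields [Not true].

Or
And
And and Not
Not and Not
not Not and Not
not false and Not
not false and not Not
not false and not not Not
not false and not not ( Or )
not false and not not ( And )
not false and not not ( Not )
not false and not not ( true )

[Or [And [And [Not not [Not false]]] and [Not not [Not not [Not ( [Or [And [Not true]]] )]]]]]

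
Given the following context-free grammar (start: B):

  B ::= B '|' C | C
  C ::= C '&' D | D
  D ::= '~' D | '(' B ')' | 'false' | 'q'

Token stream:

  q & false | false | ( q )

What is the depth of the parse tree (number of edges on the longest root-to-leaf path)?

[B [B [B [C [C [D q]] & [D false]]] | [C [D false]]] | [C [D ( [B [C [D q]]] )]]]

6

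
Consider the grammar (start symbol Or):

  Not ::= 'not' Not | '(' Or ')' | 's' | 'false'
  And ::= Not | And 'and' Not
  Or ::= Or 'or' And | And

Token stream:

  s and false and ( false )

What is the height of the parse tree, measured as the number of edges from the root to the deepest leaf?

6

[Or [And [And [And [Not s]] and [Not false]] and [Not ( [Or [And [Not false]]] )]]]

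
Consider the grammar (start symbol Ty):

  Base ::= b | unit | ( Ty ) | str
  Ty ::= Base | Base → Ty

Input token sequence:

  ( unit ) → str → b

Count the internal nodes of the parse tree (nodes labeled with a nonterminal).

[Ty [Base ( [Ty [Base unit]] )] → [Ty [Base str] → [Ty [Base b]]]]

8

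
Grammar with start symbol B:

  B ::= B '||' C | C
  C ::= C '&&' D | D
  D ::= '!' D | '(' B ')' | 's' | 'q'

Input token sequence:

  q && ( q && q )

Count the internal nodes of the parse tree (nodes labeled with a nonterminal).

10

[B [C [C [D q]] && [D ( [B [C [C [D q]] && [D q]]] )]]]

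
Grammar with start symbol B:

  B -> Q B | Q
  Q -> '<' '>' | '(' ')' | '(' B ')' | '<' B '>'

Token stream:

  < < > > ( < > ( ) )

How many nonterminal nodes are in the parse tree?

[B [Q < [B [Q < >]] >] [B [Q ( [B [Q < >] [B [Q ( )]]] )]]]

10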